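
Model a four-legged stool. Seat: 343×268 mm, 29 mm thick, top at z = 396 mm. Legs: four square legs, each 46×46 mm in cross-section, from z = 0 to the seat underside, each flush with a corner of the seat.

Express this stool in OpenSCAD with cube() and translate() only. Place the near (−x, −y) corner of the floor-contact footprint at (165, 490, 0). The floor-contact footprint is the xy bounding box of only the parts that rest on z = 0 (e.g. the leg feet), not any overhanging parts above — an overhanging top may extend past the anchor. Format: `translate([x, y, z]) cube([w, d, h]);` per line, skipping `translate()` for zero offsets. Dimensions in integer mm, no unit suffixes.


translate([165, 490, 367]) cube([343, 268, 29]);
translate([165, 490, 0]) cube([46, 46, 367]);
translate([462, 490, 0]) cube([46, 46, 367]);
translate([165, 712, 0]) cube([46, 46, 367]);
translate([462, 712, 0]) cube([46, 46, 367]);


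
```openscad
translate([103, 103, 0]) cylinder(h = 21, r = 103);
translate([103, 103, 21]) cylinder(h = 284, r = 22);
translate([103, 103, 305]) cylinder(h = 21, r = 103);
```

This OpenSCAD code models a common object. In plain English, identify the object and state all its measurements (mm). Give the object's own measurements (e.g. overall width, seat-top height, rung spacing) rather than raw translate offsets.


A spool: two coaxial disc flanges of radius 103 mm and thickness 21 mm, joined by a core cylinder of radius 22 mm and height 284 mm. The lower flange rests on z = 0 and the three cylinders share a vertical axis.


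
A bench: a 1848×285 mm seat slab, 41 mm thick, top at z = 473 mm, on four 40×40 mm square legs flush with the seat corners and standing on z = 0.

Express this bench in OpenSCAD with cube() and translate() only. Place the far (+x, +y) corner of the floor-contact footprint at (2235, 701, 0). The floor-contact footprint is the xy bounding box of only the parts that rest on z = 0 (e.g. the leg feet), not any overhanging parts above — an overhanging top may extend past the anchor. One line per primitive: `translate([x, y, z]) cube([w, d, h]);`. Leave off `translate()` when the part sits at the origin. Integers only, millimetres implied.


translate([387, 416, 432]) cube([1848, 285, 41]);
translate([387, 416, 0]) cube([40, 40, 432]);
translate([387, 661, 0]) cube([40, 40, 432]);
translate([2195, 416, 0]) cube([40, 40, 432]);
translate([2195, 661, 0]) cube([40, 40, 432]);


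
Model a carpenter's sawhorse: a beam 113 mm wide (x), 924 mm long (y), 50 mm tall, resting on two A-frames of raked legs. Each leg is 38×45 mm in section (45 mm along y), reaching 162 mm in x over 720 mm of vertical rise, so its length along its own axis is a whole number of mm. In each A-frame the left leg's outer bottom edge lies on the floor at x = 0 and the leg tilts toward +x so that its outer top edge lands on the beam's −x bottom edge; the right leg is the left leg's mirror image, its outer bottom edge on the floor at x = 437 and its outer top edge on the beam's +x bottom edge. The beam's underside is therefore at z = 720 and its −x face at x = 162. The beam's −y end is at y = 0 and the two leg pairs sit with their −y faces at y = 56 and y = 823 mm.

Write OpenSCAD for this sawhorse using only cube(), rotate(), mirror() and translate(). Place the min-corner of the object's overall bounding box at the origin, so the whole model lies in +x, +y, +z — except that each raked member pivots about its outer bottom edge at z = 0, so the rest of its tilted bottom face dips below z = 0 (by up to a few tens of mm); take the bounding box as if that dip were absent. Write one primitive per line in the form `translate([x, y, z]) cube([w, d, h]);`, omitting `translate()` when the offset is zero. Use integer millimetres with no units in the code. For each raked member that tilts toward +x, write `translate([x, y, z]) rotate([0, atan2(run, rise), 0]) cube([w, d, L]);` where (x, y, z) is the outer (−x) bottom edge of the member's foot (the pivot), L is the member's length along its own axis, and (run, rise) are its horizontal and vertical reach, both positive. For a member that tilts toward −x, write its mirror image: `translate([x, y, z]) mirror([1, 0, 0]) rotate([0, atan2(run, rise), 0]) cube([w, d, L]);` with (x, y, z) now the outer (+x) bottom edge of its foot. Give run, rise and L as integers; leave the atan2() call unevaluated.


translate([162, 0, 720]) cube([113, 924, 50]);
translate([0, 56, 0]) rotate([0, atan2(162, 720), 0]) cube([38, 45, 738]);
translate([437, 56, 0]) mirror([1, 0, 0]) rotate([0, atan2(162, 720), 0]) cube([38, 45, 738]);
translate([0, 823, 0]) rotate([0, atan2(162, 720), 0]) cube([38, 45, 738]);
translate([437, 823, 0]) mirror([1, 0, 0]) rotate([0, atan2(162, 720), 0]) cube([38, 45, 738]);


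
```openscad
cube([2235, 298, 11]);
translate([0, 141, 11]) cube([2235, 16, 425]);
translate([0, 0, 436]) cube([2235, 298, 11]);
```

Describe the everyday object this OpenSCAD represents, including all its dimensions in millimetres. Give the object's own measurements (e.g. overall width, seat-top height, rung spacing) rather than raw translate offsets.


An I-beam lying along x, 2235 mm long. Overall section height 447 mm. Two flanges 298 mm wide (y) and 11 mm thick, one on the floor and one at the top; a web 16 mm thick runs between them, centred on the flange width.


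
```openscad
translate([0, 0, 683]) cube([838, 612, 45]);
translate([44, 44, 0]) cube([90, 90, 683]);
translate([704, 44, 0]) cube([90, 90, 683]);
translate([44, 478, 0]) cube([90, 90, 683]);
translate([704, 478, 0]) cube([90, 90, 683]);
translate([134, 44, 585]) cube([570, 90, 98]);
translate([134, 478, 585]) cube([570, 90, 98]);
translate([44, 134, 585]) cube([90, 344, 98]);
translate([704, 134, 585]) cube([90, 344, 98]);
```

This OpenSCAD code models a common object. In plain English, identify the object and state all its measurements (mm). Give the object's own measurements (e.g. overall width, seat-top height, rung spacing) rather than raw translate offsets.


A rectangular dining table. The top is 838×612×45 mm with its upper surface at z = 728 mm. It stands on four 90×90 mm square legs, each inset 44 mm from the nearest pair of top edges, running from the floor to the underside of the top. Four apron rails, 90 mm thick and 98 mm tall, run between adjacent legs with their top edges flush with the underside of the top and their outer faces flush with the legs' outer faces.


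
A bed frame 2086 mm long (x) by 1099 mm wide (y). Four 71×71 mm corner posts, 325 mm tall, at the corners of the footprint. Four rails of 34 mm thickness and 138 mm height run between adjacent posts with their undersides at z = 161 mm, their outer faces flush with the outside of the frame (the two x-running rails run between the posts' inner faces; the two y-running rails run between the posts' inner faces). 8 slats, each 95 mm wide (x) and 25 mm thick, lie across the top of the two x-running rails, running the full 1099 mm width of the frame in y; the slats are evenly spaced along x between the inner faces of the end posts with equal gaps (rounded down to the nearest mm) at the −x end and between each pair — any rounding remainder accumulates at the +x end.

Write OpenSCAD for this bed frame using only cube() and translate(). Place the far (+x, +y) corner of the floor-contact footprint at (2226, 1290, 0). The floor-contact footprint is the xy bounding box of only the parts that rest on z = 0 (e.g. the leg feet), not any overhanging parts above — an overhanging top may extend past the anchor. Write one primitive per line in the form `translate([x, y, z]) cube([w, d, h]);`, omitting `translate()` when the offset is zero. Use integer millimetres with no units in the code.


translate([140, 191, 0]) cube([71, 71, 325]);
translate([140, 1219, 0]) cube([71, 71, 325]);
translate([2155, 191, 0]) cube([71, 71, 325]);
translate([2155, 1219, 0]) cube([71, 71, 325]);
translate([211, 191, 161]) cube([1944, 34, 138]);
translate([211, 1256, 161]) cube([1944, 34, 138]);
translate([140, 262, 161]) cube([34, 957, 138]);
translate([2192, 262, 161]) cube([34, 957, 138]);
translate([342, 191, 299]) cube([95, 1099, 25]);
translate([568, 191, 299]) cube([95, 1099, 25]);
translate([794, 191, 299]) cube([95, 1099, 25]);
translate([1020, 191, 299]) cube([95, 1099, 25]);
translate([1246, 191, 299]) cube([95, 1099, 25]);
translate([1472, 191, 299]) cube([95, 1099, 25]);
translate([1698, 191, 299]) cube([95, 1099, 25]);
translate([1924, 191, 299]) cube([95, 1099, 25]);


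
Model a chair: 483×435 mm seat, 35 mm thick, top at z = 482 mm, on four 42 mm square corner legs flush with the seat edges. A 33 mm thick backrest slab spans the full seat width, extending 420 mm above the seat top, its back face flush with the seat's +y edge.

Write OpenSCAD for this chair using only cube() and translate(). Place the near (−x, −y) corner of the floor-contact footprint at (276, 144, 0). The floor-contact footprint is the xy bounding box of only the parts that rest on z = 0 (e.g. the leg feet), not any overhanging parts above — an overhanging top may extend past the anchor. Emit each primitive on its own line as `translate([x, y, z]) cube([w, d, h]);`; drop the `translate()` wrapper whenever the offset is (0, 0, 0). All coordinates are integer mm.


translate([276, 144, 447]) cube([483, 435, 35]);
translate([276, 144, 0]) cube([42, 42, 447]);
translate([717, 144, 0]) cube([42, 42, 447]);
translate([276, 537, 0]) cube([42, 42, 447]);
translate([717, 537, 0]) cube([42, 42, 447]);
translate([276, 546, 482]) cube([483, 33, 420]);


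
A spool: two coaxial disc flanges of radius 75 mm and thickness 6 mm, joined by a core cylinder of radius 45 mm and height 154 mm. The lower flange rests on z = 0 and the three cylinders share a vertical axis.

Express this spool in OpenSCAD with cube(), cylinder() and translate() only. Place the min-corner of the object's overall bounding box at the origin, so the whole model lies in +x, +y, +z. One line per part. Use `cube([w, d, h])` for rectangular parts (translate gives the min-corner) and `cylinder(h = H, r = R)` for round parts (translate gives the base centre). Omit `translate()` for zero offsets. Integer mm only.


translate([75, 75, 0]) cylinder(h = 6, r = 75);
translate([75, 75, 6]) cylinder(h = 154, r = 45);
translate([75, 75, 160]) cylinder(h = 6, r = 75);


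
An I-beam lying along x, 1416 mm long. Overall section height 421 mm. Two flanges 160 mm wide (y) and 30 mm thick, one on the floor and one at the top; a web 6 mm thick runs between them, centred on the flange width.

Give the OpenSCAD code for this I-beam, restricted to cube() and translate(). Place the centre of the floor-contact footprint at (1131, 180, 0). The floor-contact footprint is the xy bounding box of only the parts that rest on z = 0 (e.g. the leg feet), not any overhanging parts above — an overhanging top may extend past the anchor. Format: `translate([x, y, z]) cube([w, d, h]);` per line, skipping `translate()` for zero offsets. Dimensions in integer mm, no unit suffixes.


translate([423, 100, 0]) cube([1416, 160, 30]);
translate([423, 177, 30]) cube([1416, 6, 361]);
translate([423, 100, 391]) cube([1416, 160, 30]);


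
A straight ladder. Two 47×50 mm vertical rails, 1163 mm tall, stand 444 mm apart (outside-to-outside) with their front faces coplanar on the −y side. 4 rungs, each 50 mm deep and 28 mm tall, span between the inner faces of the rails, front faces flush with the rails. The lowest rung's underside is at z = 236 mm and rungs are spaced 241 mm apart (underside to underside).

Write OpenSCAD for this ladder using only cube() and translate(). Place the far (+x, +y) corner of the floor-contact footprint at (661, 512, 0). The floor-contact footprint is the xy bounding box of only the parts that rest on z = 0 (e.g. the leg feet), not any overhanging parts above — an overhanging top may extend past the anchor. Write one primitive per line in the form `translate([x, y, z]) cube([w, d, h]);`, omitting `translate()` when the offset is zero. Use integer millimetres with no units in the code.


// rung span = 444 - 2*47 = 350
// rung[k] z = 236 + k*241
translate([217, 462, 0]) cube([47, 50, 1163]);
translate([614, 462, 0]) cube([47, 50, 1163]);
translate([264, 462, 236]) cube([350, 50, 28]);
translate([264, 462, 477]) cube([350, 50, 28]);
translate([264, 462, 718]) cube([350, 50, 28]);
translate([264, 462, 959]) cube([350, 50, 28]);


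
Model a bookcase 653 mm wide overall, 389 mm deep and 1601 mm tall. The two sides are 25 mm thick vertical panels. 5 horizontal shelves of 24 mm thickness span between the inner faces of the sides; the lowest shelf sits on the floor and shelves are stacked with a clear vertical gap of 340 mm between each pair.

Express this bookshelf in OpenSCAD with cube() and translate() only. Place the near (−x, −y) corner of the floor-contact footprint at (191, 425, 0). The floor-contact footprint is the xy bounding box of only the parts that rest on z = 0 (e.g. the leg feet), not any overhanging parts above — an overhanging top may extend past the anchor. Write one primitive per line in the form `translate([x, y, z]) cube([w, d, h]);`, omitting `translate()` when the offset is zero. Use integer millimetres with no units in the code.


translate([191, 425, 0]) cube([25, 389, 1601]);
translate([819, 425, 0]) cube([25, 389, 1601]);
translate([216, 425, 0]) cube([603, 389, 24]);
translate([216, 425, 364]) cube([603, 389, 24]);
translate([216, 425, 728]) cube([603, 389, 24]);
translate([216, 425, 1092]) cube([603, 389, 24]);
translate([216, 425, 1456]) cube([603, 389, 24]);


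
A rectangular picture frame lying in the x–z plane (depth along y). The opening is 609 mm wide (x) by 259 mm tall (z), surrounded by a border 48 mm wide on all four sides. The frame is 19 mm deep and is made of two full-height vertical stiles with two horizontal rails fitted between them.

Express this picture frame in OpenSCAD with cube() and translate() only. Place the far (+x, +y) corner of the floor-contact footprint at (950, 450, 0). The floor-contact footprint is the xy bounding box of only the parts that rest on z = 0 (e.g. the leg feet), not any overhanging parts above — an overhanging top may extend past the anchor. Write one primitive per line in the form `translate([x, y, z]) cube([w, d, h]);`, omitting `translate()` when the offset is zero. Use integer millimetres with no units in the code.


translate([245, 431, 0]) cube([48, 19, 355]);
translate([902, 431, 0]) cube([48, 19, 355]);
translate([293, 431, 0]) cube([609, 19, 48]);
translate([293, 431, 307]) cube([609, 19, 48]);


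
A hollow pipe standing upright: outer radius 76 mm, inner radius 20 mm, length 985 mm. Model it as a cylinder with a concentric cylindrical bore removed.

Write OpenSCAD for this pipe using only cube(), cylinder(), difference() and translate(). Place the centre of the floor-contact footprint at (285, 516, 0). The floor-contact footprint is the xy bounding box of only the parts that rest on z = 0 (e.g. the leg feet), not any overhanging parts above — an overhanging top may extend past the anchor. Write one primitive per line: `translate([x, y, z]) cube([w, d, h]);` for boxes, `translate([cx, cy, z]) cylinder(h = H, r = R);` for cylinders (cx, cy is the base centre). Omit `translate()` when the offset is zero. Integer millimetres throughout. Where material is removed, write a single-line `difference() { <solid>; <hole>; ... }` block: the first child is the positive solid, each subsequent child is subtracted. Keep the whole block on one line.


difference() { translate([285, 516, 0]) cylinder(h = 985, r = 76); translate([285, 516, 0]) cylinder(h = 985, r = 20); }


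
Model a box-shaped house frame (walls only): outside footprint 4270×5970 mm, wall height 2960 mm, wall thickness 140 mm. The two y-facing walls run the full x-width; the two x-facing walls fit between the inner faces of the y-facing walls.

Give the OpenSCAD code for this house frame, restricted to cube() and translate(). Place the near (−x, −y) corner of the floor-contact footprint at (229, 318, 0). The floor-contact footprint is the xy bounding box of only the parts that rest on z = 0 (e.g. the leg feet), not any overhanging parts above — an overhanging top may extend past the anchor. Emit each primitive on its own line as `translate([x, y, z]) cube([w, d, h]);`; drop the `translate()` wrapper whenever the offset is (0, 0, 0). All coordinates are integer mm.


translate([229, 318, 0]) cube([4270, 140, 2960]);
translate([229, 6148, 0]) cube([4270, 140, 2960]);
translate([229, 458, 0]) cube([140, 5690, 2960]);
translate([4359, 458, 0]) cube([140, 5690, 2960]);


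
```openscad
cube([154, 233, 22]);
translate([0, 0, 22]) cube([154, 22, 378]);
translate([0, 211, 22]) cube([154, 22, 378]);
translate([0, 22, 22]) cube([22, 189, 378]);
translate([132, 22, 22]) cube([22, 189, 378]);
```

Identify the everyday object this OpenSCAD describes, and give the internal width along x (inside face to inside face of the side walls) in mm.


An open box. The internal width is 110 mm.

A 154×233 base slab with four walls standing on it — an open box. The base is 154 mm wide and the walls are 22 mm thick, so the internal width is 154 − 2 × 22 = 110 mm.


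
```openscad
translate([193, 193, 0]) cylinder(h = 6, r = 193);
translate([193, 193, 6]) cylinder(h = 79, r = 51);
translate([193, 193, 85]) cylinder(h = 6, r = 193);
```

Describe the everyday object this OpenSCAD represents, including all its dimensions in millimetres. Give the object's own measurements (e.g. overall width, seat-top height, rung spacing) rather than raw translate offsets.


A spool: two coaxial disc flanges of radius 193 mm and thickness 6 mm, joined by a core cylinder of radius 51 mm and height 79 mm. The lower flange rests on z = 0 and the three cylinders share a vertical axis.


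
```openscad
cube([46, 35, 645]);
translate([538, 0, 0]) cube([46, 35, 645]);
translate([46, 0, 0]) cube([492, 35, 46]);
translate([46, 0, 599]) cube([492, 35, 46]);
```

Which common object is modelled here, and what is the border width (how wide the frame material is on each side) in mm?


A picture frame. The border width is 46 mm.

Four thin pieces enclosing a rectangular opening — a picture frame. The two full-height stiles are 645 mm tall; the top rail sits at z = 599 and is 46 mm tall, so the border above the opening is 645 − 599 = 46 mm, matching the stile x-width.


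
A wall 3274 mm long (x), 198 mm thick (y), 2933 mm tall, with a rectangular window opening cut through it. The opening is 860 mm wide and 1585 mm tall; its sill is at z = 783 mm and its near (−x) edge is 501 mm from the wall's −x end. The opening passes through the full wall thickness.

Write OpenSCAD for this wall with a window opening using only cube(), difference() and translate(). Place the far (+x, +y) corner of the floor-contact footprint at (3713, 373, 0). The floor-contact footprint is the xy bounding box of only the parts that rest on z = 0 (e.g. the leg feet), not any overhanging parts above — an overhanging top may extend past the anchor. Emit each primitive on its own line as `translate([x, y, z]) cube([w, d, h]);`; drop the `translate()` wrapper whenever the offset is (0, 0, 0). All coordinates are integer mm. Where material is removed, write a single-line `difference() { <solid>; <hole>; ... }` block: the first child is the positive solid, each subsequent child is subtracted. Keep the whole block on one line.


difference() { translate([439, 175, 0]) cube([3274, 198, 2933]); translate([940, 175, 783]) cube([860, 198, 1585]); }


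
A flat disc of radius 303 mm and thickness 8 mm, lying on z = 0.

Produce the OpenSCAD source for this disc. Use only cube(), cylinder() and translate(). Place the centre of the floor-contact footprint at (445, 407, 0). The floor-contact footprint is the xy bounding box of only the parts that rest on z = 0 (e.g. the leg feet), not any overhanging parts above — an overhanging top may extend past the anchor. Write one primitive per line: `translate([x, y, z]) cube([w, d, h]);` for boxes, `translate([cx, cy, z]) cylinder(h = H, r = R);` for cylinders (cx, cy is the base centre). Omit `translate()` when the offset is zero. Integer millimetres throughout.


translate([445, 407, 0]) cylinder(h = 8, r = 303);


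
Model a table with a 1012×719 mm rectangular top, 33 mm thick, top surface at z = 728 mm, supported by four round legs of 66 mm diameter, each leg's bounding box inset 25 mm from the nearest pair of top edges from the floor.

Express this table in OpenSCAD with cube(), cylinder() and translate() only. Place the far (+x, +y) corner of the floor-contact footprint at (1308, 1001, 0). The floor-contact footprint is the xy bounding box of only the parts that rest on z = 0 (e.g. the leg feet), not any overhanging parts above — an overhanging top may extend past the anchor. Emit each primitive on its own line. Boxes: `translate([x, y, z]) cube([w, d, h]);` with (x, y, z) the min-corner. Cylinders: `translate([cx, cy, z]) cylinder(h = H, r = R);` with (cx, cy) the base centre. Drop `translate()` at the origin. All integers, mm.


translate([321, 307, 695]) cube([1012, 719, 33]);
translate([379, 365, 0]) cylinder(h = 695, r = 33);
translate([1275, 365, 0]) cylinder(h = 695, r = 33);
translate([379, 968, 0]) cylinder(h = 695, r = 33);
translate([1275, 968, 0]) cylinder(h = 695, r = 33);


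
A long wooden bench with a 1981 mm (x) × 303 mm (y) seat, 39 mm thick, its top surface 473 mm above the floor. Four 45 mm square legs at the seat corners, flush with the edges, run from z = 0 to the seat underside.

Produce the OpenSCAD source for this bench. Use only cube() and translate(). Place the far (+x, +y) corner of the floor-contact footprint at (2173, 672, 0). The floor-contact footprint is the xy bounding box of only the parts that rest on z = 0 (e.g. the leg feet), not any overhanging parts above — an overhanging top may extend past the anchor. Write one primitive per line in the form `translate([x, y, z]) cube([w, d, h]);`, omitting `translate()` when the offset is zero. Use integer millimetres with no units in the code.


// leg_h = 473 − 39 = 434
translate([192, 369, 434]) cube([1981, 303, 39]);
translate([192, 369, 0]) cube([45, 45, 434]);
translate([192, 627, 0]) cube([45, 45, 434]);
translate([2128, 369, 0]) cube([45, 45, 434]);
translate([2128, 627, 0]) cube([45, 45, 434]);


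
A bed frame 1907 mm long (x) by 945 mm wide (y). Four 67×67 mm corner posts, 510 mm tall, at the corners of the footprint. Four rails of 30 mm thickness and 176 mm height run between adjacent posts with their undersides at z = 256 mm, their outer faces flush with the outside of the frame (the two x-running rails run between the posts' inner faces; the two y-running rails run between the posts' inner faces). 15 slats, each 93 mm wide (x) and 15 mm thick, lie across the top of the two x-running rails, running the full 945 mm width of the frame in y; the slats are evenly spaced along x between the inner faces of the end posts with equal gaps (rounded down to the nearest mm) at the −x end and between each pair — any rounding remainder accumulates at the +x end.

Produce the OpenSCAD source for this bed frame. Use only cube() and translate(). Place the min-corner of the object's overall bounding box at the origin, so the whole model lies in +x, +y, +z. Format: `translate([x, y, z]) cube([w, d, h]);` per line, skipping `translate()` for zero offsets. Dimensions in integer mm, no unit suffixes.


cube([67, 67, 510]);
translate([0, 878, 0]) cube([67, 67, 510]);
translate([1840, 0, 0]) cube([67, 67, 510]);
translate([1840, 878, 0]) cube([67, 67, 510]);
translate([67, 0, 256]) cube([1773, 30, 176]);
translate([67, 915, 256]) cube([1773, 30, 176]);
translate([0, 67, 256]) cube([30, 811, 176]);
translate([1877, 67, 256]) cube([30, 811, 176]);
translate([90, 0, 432]) cube([93, 945, 15]);
translate([206, 0, 432]) cube([93, 945, 15]);
translate([322, 0, 432]) cube([93, 945, 15]);
translate([438, 0, 432]) cube([93, 945, 15]);
translate([554, 0, 432]) cube([93, 945, 15]);
translate([670, 0, 432]) cube([93, 945, 15]);
translate([786, 0, 432]) cube([93, 945, 15]);
translate([902, 0, 432]) cube([93, 945, 15]);
translate([1018, 0, 432]) cube([93, 945, 15]);
translate([1134, 0, 432]) cube([93, 945, 15]);
translate([1250, 0, 432]) cube([93, 945, 15]);
translate([1366, 0, 432]) cube([93, 945, 15]);
translate([1482, 0, 432]) cube([93, 945, 15]);
translate([1598, 0, 432]) cube([93, 945, 15]);
translate([1714, 0, 432]) cube([93, 945, 15]);


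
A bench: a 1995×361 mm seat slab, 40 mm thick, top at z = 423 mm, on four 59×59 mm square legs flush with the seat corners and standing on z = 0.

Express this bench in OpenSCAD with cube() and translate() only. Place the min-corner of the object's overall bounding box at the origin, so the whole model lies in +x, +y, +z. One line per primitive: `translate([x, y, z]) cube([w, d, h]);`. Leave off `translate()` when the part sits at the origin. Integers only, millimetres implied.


// leg_h = 423 − 40 = 383
translate([0, 0, 383]) cube([1995, 361, 40]);
cube([59, 59, 383]);
translate([0, 302, 0]) cube([59, 59, 383]);
translate([1936, 0, 0]) cube([59, 59, 383]);
translate([1936, 302, 0]) cube([59, 59, 383]);


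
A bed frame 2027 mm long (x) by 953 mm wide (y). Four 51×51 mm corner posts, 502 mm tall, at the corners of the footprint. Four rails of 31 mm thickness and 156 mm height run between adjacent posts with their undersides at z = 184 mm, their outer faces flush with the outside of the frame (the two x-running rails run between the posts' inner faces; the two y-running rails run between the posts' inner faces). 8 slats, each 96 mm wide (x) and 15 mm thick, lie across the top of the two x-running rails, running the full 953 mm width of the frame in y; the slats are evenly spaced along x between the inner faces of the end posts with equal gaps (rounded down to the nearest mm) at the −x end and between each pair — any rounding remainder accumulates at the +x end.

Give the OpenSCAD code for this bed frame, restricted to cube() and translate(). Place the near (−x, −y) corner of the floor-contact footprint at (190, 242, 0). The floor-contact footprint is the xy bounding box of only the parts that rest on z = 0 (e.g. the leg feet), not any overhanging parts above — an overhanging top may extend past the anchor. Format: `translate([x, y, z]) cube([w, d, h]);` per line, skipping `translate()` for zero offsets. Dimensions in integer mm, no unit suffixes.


translate([190, 242, 0]) cube([51, 51, 502]);
translate([190, 1144, 0]) cube([51, 51, 502]);
translate([2166, 242, 0]) cube([51, 51, 502]);
translate([2166, 1144, 0]) cube([51, 51, 502]);
translate([241, 242, 184]) cube([1925, 31, 156]);
translate([241, 1164, 184]) cube([1925, 31, 156]);
translate([190, 293, 184]) cube([31, 851, 156]);
translate([2186, 293, 184]) cube([31, 851, 156]);
translate([369, 242, 340]) cube([96, 953, 15]);
translate([593, 242, 340]) cube([96, 953, 15]);
translate([817, 242, 340]) cube([96, 953, 15]);
translate([1041, 242, 340]) cube([96, 953, 15]);
translate([1265, 242, 340]) cube([96, 953, 15]);
translate([1489, 242, 340]) cube([96, 953, 15]);
translate([1713, 242, 340]) cube([96, 953, 15]);
translate([1937, 242, 340]) cube([96, 953, 15]);


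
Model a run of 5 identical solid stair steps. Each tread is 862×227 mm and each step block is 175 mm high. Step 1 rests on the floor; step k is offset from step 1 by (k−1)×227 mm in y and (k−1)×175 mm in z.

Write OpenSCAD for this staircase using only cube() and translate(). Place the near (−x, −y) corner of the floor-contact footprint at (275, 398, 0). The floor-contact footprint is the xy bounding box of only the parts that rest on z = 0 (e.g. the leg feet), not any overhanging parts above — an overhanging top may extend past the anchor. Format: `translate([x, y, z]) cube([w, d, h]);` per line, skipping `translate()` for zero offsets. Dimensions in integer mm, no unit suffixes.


translate([275, 398, 0]) cube([862, 227, 175]);
translate([275, 625, 175]) cube([862, 227, 175]);
translate([275, 852, 350]) cube([862, 227, 175]);
translate([275, 1079, 525]) cube([862, 227, 175]);
translate([275, 1306, 700]) cube([862, 227, 175]);


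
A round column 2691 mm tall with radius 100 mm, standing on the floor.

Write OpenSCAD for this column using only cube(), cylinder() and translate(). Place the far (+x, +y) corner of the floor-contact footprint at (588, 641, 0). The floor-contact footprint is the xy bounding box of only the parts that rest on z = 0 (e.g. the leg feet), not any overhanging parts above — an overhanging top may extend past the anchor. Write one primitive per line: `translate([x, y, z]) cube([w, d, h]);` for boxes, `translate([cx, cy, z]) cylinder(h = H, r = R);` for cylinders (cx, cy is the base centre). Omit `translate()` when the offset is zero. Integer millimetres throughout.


translate([488, 541, 0]) cylinder(h = 2691, r = 100);


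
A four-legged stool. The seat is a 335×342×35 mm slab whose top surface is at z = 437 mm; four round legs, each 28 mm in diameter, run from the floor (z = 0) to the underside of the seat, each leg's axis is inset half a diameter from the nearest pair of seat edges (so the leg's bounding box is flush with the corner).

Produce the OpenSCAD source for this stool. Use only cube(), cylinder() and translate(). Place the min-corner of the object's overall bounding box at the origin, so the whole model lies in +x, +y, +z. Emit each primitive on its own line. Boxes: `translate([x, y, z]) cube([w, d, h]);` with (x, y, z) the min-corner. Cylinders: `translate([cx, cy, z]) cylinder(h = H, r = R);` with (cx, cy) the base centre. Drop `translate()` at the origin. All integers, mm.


translate([0, 0, 402]) cube([335, 342, 35]);
translate([14, 14, 0]) cylinder(h = 402, r = 14);
translate([321, 14, 0]) cylinder(h = 402, r = 14);
translate([14, 328, 0]) cylinder(h = 402, r = 14);
translate([321, 328, 0]) cylinder(h = 402, r = 14);


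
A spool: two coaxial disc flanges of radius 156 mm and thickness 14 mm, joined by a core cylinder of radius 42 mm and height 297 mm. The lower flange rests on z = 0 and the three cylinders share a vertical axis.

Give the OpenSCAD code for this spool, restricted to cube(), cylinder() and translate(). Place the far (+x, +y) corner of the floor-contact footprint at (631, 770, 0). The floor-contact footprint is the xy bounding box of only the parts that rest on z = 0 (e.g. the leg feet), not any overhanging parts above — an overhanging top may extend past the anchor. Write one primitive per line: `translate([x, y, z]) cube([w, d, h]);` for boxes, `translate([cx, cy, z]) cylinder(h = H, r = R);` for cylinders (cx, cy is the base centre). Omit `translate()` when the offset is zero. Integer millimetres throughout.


translate([475, 614, 0]) cylinder(h = 14, r = 156);
translate([475, 614, 14]) cylinder(h = 297, r = 42);
translate([475, 614, 311]) cylinder(h = 14, r = 156);


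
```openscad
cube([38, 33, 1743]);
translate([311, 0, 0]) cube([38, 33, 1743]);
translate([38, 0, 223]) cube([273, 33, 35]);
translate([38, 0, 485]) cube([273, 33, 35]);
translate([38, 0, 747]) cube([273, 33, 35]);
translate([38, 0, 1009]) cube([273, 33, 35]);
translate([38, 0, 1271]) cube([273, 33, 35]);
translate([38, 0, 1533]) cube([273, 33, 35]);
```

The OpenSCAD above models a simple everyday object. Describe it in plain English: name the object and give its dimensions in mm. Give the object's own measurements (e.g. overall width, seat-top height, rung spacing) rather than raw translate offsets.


A straight ladder. Two 38×33 mm vertical rails, 1743 mm tall, stand 349 mm apart (outside-to-outside) with their front faces coplanar on the −y side. 6 rungs, each 33 mm deep and 35 mm tall, span between the inner faces of the rails, front faces flush with the rails. The lowest rung's underside is at z = 223 mm and rungs are spaced 262 mm apart (underside to underside).


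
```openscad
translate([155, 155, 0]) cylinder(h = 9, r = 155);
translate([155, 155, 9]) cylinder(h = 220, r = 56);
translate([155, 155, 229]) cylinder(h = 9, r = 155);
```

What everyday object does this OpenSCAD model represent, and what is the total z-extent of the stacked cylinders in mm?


A spool. The overall height is 238 mm.

Three coaxial cylinders, large–small–large — a spool. Two 9 mm flanges and a 220 mm core give 9 + 220 + 9 = 238 mm.


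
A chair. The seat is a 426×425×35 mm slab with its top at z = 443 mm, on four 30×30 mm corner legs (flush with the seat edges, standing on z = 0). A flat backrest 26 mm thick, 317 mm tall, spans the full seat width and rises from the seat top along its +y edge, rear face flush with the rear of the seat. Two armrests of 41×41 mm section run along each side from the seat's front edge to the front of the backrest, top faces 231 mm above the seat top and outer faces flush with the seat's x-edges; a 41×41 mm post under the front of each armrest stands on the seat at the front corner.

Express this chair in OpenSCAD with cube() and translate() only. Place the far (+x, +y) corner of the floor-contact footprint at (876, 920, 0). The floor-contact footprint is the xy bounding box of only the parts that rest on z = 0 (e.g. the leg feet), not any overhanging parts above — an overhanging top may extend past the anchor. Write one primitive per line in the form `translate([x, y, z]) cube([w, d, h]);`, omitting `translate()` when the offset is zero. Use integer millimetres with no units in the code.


// leg_h = 443 - 35 = 408
// arm post h = 231 - 41 = 190
translate([450, 495, 408]) cube([426, 425, 35]);
translate([450, 495, 0]) cube([30, 30, 408]);
translate([846, 495, 0]) cube([30, 30, 408]);
translate([450, 890, 0]) cube([30, 30, 408]);
translate([846, 890, 0]) cube([30, 30, 408]);
translate([450, 894, 443]) cube([426, 26, 317]);
translate([450, 495, 633]) cube([41, 399, 41]);
translate([835, 495, 633]) cube([41, 399, 41]);
translate([450, 495, 443]) cube([41, 41, 190]);
translate([835, 495, 443]) cube([41, 41, 190]);


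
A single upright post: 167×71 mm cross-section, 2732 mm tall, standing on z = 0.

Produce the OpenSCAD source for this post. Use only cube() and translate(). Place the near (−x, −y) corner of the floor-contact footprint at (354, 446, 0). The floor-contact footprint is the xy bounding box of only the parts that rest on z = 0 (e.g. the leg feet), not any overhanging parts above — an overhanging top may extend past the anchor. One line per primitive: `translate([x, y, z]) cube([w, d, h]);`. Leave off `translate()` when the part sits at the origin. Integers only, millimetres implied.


translate([354, 446, 0]) cube([167, 71, 2732]);


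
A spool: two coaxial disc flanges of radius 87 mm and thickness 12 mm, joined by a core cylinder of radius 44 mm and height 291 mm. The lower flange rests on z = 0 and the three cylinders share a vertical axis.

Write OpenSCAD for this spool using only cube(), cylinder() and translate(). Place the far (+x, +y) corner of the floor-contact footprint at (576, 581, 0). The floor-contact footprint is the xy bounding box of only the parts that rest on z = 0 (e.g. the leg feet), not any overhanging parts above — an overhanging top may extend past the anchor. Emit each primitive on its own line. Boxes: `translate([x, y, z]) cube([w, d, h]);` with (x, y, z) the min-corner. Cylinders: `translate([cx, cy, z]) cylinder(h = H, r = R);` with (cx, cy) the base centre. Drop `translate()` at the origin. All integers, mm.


translate([489, 494, 0]) cylinder(h = 12, r = 87);
translate([489, 494, 12]) cylinder(h = 291, r = 44);
translate([489, 494, 303]) cylinder(h = 12, r = 87);


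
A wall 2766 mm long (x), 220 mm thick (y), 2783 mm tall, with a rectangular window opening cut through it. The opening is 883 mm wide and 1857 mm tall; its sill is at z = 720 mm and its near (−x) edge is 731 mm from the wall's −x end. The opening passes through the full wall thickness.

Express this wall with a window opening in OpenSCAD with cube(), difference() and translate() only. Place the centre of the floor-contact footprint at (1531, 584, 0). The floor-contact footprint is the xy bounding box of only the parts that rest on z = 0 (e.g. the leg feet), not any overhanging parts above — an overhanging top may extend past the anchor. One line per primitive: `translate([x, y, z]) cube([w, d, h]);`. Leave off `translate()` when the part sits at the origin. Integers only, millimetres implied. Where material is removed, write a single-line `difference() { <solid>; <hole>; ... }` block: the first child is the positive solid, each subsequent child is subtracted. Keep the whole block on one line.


difference() { translate([148, 474, 0]) cube([2766, 220, 2783]); translate([879, 474, 720]) cube([883, 220, 1857]); }


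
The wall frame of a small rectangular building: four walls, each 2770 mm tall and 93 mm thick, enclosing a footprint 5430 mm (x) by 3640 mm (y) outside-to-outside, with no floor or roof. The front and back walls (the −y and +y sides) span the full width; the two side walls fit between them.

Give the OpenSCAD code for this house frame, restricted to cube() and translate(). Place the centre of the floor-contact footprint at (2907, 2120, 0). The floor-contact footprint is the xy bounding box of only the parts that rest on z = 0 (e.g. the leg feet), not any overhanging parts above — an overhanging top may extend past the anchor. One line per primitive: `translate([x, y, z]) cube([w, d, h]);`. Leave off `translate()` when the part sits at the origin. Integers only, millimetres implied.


translate([192, 300, 0]) cube([5430, 93, 2770]);
translate([192, 3847, 0]) cube([5430, 93, 2770]);
translate([192, 393, 0]) cube([93, 3454, 2770]);
translate([5529, 393, 0]) cube([93, 3454, 2770]);


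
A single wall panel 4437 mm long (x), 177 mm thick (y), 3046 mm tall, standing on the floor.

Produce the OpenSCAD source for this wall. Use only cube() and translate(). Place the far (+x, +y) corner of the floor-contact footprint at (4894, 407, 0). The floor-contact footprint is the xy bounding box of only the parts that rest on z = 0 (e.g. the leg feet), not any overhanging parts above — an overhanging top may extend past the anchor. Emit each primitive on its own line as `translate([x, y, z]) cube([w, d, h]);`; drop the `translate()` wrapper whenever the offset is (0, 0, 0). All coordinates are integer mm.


translate([457, 230, 0]) cube([4437, 177, 3046]);


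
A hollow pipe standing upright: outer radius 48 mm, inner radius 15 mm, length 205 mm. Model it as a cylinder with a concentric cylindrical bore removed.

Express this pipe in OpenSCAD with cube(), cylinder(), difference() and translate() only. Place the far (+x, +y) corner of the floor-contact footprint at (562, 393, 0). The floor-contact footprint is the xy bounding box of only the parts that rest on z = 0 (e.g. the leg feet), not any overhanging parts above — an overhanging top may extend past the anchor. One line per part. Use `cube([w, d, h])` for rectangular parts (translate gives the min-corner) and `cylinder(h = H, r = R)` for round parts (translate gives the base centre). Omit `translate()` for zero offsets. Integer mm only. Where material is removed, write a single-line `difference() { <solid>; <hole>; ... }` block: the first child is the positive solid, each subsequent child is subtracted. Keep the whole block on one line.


difference() { translate([514, 345, 0]) cylinder(h = 205, r = 48); translate([514, 345, 0]) cylinder(h = 205, r = 15); }


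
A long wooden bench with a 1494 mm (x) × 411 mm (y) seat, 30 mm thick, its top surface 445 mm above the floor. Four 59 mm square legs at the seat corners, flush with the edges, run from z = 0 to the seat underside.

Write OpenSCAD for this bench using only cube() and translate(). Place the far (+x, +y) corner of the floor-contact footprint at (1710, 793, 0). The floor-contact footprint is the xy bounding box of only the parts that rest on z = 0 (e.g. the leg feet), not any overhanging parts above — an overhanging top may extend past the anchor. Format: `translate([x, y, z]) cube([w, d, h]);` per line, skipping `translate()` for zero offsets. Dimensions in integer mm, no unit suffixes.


translate([216, 382, 415]) cube([1494, 411, 30]);
translate([216, 382, 0]) cube([59, 59, 415]);
translate([216, 734, 0]) cube([59, 59, 415]);
translate([1651, 382, 0]) cube([59, 59, 415]);
translate([1651, 734, 0]) cube([59, 59, 415]);
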